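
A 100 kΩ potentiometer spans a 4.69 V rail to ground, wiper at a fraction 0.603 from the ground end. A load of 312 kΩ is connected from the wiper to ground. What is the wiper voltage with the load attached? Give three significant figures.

V ≈ 2.63 V

The wiper splits the pot into (1−α)R = 39.70 kΩ above and αR = 60.30 kΩ below.
Lower section ‖ load = 50.53 kΩ.
V_wiper = 4.69 × 50.53/(39.70 + 50.53) = 2.63 V.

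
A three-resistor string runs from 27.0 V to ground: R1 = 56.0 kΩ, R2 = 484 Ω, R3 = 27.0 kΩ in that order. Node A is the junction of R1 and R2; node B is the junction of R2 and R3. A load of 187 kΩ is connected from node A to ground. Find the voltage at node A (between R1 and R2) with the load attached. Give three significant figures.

Below node A the series string R2+R3 = 27480 Ω sits in parallel with the 187000 Ω load: 23960 Ω.
V_A = 27.0 × 23960/(56000 + 23960) = 8.09 V.

V ≈ 8.09 V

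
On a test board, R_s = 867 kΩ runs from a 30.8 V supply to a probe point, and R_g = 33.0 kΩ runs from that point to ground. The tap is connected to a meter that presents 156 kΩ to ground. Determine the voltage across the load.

The load sits in parallel with R_g: R_g‖R_L = (33.0 × 156) / (33.0 + 156) = 27.24 kΩ.
V_out = 30.8 × 27.24 / (867 + 27.24) = 30.8 × 27.24/894.2 = 0.938 V.
(Unloaded it would have been 1.13 V.)

V_out ≈ 0.938 V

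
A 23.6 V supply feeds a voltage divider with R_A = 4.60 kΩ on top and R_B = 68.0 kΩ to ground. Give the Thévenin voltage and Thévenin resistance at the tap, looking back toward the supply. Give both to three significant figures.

V_th = 22.1 V, R_th = 4.31 kΩ

V_th is the open-circuit tap voltage: 23.6 × 68.0/(4.60 + 68.0) = 22.1 V.
With the supply zeroed, R_A and R_B appear in parallel from the tap: R_th = R_A‖R_B = (4.60 × 68.0)/72.60 = 4.31 kΩ.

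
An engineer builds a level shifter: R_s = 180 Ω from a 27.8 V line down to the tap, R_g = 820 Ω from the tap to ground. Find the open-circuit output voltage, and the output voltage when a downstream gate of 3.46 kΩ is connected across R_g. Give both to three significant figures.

Unloaded: 22.8 V; loaded: 21.9 V

Open-circuit: V = 27.8 × 820/(180 + 820) = 22.8 V.
With the load, R_g becomes R_g‖R_L = 662.9 Ω, so V = 27.8 × 662.9/842.9 = 21.9 V.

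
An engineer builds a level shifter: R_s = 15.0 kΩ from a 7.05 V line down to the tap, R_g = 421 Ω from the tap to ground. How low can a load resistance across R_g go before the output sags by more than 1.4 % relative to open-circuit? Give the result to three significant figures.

Output resistance R_th = R_s‖R_g = (15000 × 421)/15420 = 409.5 Ω.
The fractional drop is R_th/(R_th + R_L); requiring this ≤ 0.0140 gives R_L ≥ R_th(1/0.0140 − 1) = 409.5 × 70.43 = 28.8 kΩ.

R_L(min) ≈ 28.8 kΩ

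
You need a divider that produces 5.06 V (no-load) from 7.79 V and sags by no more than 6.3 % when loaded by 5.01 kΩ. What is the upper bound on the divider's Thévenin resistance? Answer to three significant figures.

Loading drop = R_th/(R_th + R_L) ≤ 0.0630, so R_th ≤ R_L · ε/(1−ε) = 5.01 kΩ × 0.0630/0.9370 = 337 Ω.

R_th ≤ 337 Ω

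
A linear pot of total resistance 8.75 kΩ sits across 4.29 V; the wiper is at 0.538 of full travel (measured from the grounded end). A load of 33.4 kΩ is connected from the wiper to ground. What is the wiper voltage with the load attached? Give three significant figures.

V ≈ 2.17 V

The wiper splits the pot into (1−α)R = 4.042 kΩ above and αR = 4.707 kΩ below.
Lower section ‖ load = 4.126 kΩ.
V_wiper = 4.29 × 4.126/(4.042 + 4.126) = 2.17 V.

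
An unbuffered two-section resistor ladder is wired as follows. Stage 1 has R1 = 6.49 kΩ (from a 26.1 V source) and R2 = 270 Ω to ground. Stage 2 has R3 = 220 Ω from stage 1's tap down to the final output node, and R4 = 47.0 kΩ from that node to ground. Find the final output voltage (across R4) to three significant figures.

Stage 2 presents R3+R4 = 47220 Ω as a load on stage 1's tap.
Stage 1's lower leg becomes R2‖(R3+R4) = 268.5 Ω, so V_mid = 26.1 × 268.5/6758 = 1.037 V.
Stage 2 is itself unloaded: V_out = V_mid × R4/(R3+R4) = 1.037 × 47000/47220 = 1.03 V.

V_out ≈ 1.03 V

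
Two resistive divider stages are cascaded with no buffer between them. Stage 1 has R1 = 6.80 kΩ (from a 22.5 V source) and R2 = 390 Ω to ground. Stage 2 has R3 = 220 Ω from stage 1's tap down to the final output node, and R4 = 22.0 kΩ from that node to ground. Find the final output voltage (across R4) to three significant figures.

Stage 2 presents R3+R4 = 22220 Ω as a load on stage 1's tap.
Stage 1's lower leg becomes R2‖(R3+R4) = 383.3 Ω, so V_mid = 22.5 × 383.3/7183 = 1.201 V.
Stage 2 is itself unloaded: V_out = V_mid × R4/(R3+R4) = 1.201 × 22000/22220 = 1.19 V.

V_out ≈ 1.19 V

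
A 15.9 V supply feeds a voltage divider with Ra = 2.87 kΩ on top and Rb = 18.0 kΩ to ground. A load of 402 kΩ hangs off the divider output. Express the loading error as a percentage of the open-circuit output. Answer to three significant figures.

The divider's output (Thévenin) resistance is Ra‖Rb = 2.475 kΩ.
Fractional drop under load = R_th/(R_th + R_L) = 2.475 / (2.475 + 402) = 0.006120.
So the output falls by 0.612 %.

0.612 %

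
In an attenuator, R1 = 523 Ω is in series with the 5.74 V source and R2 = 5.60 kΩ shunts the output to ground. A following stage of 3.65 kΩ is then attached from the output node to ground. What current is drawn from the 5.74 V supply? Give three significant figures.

I ≈ 2.10 mA

R2‖R_L = 2210 Ω, so the source sees R1 + R2‖R_L = 2733 Ω.
I = 5.74 V / 2733 Ω = 2.10 mA.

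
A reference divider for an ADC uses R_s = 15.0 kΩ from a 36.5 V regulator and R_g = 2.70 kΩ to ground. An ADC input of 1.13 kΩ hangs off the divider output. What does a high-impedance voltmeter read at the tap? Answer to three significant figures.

The load sits in parallel with R_g: R_g‖R_L = (2.70 × 1.13) / (2.70 + 1.13) = 0.7966 kΩ.
V_out = 36.5 × 0.7966 / (15.0 + 0.7966) = 36.5 × 0.7966/15.80 = 1.84 V.

V_out ≈ 1.84 V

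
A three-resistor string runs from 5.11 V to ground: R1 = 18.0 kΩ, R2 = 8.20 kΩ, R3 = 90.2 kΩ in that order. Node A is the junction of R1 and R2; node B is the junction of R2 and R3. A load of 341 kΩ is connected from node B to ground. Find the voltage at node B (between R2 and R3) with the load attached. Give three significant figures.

V ≈ 3.74 V

At node B, R3 is in parallel with the load: R3‖R_L = 71.33 kΩ.
Below node A the resistance is R2 + (R3‖R_L) = 79.53 kΩ, so V_A = 5.11 × 79.53/97.53 = 4.167 V.
Then V_B = V_A × (R3‖R_L)/(R2 + R3‖R_L) = 4.167 × 71.33/79.53 = 3.74 V.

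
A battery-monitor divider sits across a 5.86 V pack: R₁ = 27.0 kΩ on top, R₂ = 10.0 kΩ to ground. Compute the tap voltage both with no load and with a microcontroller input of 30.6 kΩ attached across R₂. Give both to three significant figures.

Unloaded: 1.58 V; loaded: 1.28 V

Open-circuit: V = 5.86 × 10.0/(27.0 + 10.0) = 1.58 V.
With the load, R₂ becomes R₂‖R_L = 7.537 kΩ, so V = 5.86 × 7.537/34.54 = 1.28 V.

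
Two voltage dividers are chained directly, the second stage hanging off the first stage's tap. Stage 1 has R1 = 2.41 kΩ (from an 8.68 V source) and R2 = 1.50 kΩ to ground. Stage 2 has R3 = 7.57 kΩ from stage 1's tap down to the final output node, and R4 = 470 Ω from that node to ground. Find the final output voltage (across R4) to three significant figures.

Stage 2 presents R3+R4 = 8040 Ω as a load on stage 1's tap.
Stage 1's lower leg becomes R2‖(R3+R4) = 1264 Ω, so V_mid = 8.68 × 1264/3674 = 2.986 V.
Stage 2 is itself unloaded: V_out = V_mid × R4/(R3+R4) = 2.986 × 470/8040 = 0.175 V.

V_out ≈ 0.175 V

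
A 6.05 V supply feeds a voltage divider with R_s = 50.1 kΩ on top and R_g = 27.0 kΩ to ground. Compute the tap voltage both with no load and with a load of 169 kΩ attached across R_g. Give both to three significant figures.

Unloaded: 2.12 V; loaded: 1.92 V

Open-circuit: V = 6.05 × 27.0/(50.1 + 27.0) = 2.12 V.
With the load, R_g becomes R_g‖R_L = 23.28 kΩ, so V = 6.05 × 23.28/73.38 = 1.92 V.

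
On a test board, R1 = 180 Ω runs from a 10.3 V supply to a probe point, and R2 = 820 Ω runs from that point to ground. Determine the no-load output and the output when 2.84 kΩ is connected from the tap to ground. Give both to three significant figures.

Open-circuit: V = 10.3 × 820/(180 + 820) = 8.45 V.
With the load, R2 becomes R2‖R_L = 636.3 Ω, so V = 10.3 × 636.3/816.3 = 8.03 V.

Unloaded: 8.45 V; loaded: 8.03 V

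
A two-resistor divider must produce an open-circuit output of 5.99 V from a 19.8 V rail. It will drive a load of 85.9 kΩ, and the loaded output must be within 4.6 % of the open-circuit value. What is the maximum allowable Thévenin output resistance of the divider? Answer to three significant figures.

Loading drop = R_th/(R_th + R_L) ≤ 0.0460, so R_th ≤ R_L · ε/(1−ε) = 85.9 kΩ × 0.0460/0.9540 = 4.14 kΩ.
(Any R1, R2 with R2/(R1+R2) = 0.303 and R1‖R2 ≤ 4.14 kΩ will meet the spec.)

R_th ≤ 4.14 kΩ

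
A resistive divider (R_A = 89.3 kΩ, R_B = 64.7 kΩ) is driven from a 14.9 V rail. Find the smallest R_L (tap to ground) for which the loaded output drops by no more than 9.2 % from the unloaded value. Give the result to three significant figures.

R_L(min) ≈ 370 kΩ

Output resistance R_th = R_A‖R_B = (89.3 × 64.7)/154.0 = 37.52 kΩ.
The fractional drop is R_th/(R_th + R_L); requiring this ≤ 0.0920 gives R_L ≥ R_th(1/0.0920 − 1) = 37.52 × 9.870 = 370 kΩ.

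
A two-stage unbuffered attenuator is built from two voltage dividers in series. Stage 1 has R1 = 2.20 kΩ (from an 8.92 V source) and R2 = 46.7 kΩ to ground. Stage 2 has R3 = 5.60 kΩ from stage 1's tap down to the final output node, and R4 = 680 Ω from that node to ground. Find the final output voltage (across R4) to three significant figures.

V_out ≈ 0.691 V

Stage 2 presents R3+R4 = 6280 Ω as a load on stage 1's tap.
Stage 1's lower leg becomes R2‖(R3+R4) = 5536 Ω, so V_mid = 8.92 × 5536/7736 = 6.383 V.
Stage 2 is itself unloaded: V_out = V_mid × R4/(R3+R4) = 6.383 × 680/6280 = 0.691 V.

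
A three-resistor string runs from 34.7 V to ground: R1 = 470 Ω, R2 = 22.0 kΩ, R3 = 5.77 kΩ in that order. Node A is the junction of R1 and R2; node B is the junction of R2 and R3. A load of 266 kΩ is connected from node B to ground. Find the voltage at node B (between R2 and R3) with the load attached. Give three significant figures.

At node B, R3 is in parallel with the load: R3‖R_L = 5647 Ω.
Below node A the resistance is R2 + (R3‖R_L) = 27650 Ω, so V_A = 34.7 × 27650/28120 = 34.12 V.
Then V_B = V_A × (R3‖R_L)/(R2 + R3‖R_L) = 34.12 × 5647/27650 = 6.97 V.

V ≈ 6.97 V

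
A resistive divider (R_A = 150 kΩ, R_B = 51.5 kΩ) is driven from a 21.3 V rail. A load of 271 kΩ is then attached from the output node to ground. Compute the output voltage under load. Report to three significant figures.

The load sits in parallel with R_B: R_B‖R_L = (51.5 × 271) / (51.5 + 271) = 43.28 kΩ.
V_out = 21.3 × 43.28 / (150 + 43.28) = 21.3 × 43.28/193.3 = 4.77 V.

V_out ≈ 4.77 V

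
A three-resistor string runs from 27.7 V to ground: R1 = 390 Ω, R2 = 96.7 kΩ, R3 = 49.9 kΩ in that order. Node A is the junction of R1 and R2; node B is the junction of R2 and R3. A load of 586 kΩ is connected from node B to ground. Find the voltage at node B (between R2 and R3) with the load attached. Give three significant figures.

At node B, R3 is in parallel with the load: R3‖R_L = 45980 Ω.
Below node A the resistance is R2 + (R3‖R_L) = 142700 Ω, so V_A = 27.7 × 142700/143100 = 27.62 V.
Then V_B = V_A × (R3‖R_L)/(R2 + R3‖R_L) = 27.62 × 45980/142700 = 8.90 V.

V ≈ 8.90 V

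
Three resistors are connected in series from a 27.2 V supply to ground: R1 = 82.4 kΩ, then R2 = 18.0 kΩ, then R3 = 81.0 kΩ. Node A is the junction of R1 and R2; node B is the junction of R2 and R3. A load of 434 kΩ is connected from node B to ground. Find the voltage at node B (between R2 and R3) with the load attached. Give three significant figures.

At node B, R3 is in parallel with the load: R3‖R_L = 68.26 kΩ.
Below node A the resistance is R2 + (R3‖R_L) = 86.26 kΩ, so V_A = 27.2 × 86.26/168.7 = 13.91 V.
Then V_B = V_A × (R3‖R_L)/(R2 + R3‖R_L) = 13.91 × 68.26/86.26 = 11.0 V.

V ≈ 11.0 V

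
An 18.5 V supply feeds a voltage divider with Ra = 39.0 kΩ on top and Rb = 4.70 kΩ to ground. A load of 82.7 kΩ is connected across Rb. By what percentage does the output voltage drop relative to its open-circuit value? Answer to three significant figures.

4.83 %

The divider's output (Thévenin) resistance is Ra‖Rb = 4.195 kΩ.
Fractional drop under load = R_th/(R_th + R_L) = 4.195 / (4.195 + 82.7) = 0.04827.
So the output falls by 4.83 %.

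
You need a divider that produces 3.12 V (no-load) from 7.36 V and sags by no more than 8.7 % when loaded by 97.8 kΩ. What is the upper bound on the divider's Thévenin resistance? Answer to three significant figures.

R_th ≤ 9.32 kΩ

Loading drop = R_th/(R_th + R_L) ≤ 0.0870, so R_th ≤ R_L · ε/(1−ε) = 97.8 kΩ × 0.0870/0.9130 = 9.32 kΩ.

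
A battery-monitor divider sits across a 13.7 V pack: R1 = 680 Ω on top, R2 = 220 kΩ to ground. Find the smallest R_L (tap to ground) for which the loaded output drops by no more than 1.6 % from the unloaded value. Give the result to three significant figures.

R_L(min) ≈ 41.7 kΩ

Output resistance R_th = R1‖R2 = (680 × 220000)/220700 = 677.9 Ω.
The fractional drop is R_th/(R_th + R_L); requiring this ≤ 0.0160 gives R_L ≥ R_th(1/0.0160 − 1) = 677.9 × 61.50 = 41.7 kΩ.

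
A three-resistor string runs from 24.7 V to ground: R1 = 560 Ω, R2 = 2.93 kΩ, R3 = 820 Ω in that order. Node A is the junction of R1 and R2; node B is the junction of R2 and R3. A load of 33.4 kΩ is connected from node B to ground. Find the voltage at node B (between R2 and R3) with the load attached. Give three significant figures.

V ≈ 4.61 V

At node B, R3 is in parallel with the load: R3‖R_L = 800.4 Ω.
Below node A the resistance is R2 + (R3‖R_L) = 3730 Ω, so V_A = 24.7 × 3730/4290 = 21.48 V.
Then V_B = V_A × (R3‖R_L)/(R2 + R3‖R_L) = 21.48 × 800.4/3730 = 4.61 V.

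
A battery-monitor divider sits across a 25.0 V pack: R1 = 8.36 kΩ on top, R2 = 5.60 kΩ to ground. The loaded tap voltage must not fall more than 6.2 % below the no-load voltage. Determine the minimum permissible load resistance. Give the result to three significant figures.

R_L(min) ≈ 50.7 kΩ

Output resistance R_th = R1‖R2 = (8.36 × 5.60)/13.96 = 3.354 kΩ.
The fractional drop is R_th/(R_th + R_L); requiring this ≤ 0.0620 gives R_L ≥ R_th(1/0.0620 − 1) = 3.354 × 15.13 = 50.7 kΩ.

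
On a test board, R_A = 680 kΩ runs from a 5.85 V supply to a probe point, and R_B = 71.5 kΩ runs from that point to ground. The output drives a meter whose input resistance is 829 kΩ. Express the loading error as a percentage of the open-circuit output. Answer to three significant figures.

7.24 %

The divider's output (Thévenin) resistance is R_A‖R_B = 64.70 kΩ.
Fractional drop under load = R_th/(R_th + R_L) = 64.70 / (64.70 + 829) = 0.07239.
So the output falls by 7.24 %.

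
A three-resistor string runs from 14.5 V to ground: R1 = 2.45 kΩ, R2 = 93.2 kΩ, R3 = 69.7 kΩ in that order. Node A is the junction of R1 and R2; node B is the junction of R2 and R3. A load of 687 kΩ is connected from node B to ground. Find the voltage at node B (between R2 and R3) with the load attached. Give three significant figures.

At node B, R3 is in parallel with the load: R3‖R_L = 63.28 kΩ.
Below node A the resistance is R2 + (R3‖R_L) = 156.5 kΩ, so V_A = 14.5 × 156.5/158.9 = 14.28 V.
Then V_B = V_A × (R3‖R_L)/(R2 + R3‖R_L) = 14.28 × 63.28/156.5 = 5.77 V.

V ≈ 5.77 V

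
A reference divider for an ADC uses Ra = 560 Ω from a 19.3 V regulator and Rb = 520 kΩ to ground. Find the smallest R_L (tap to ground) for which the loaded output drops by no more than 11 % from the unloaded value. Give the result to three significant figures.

R_L(min) ≈ 4.53 kΩ

Output resistance R_th = Ra‖Rb = (560 × 520000)/520600 = 559.4 Ω.
The fractional drop is R_th/(R_th + R_L); requiring this ≤ 0.110 gives R_L ≥ R_th(1/0.110 − 1) = 559.4 × 8.091 = 4.53 kΩ.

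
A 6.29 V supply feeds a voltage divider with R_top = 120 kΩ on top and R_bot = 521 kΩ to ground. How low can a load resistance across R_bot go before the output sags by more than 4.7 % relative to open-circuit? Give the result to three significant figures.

Output resistance R_th = R_top‖R_bot = (120 × 521)/641.0 = 97.54 kΩ.
The fractional drop is R_th/(R_th + R_L); requiring this ≤ 0.0470 gives R_L ≥ R_th(1/0.0470 − 1) = 97.54 × 20.28 = 1.98 MΩ.

R_L(min) ≈ 1.98 MΩ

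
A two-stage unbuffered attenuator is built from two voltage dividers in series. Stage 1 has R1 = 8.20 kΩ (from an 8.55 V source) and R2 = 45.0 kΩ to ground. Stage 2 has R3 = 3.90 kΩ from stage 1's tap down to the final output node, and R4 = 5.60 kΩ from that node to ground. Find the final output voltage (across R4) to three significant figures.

V_out ≈ 2.46 V

Stage 2 presents R3+R4 = 9.500 kΩ as a load on stage 1's tap.
Stage 1's lower leg becomes R2‖(R3+R4) = 7.844 kΩ, so V_mid = 8.55 × 7.844/16.04 = 4.180 V.
Stage 2 is itself unloaded: V_out = V_mid × R4/(R3+R4) = 4.180 × 5.60/9.500 = 2.46 V.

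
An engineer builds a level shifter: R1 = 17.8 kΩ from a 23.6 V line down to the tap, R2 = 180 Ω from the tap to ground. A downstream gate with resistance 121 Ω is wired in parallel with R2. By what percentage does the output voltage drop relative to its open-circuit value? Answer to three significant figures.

59.6 %

The divider's output (Thévenin) resistance is R1‖R2 = 178.2 Ω.
Fractional drop under load = R_th/(R_th + R_L) = 178.2 / (178.2 + 121) = 0.5956.
So the output falls by 59.6 %.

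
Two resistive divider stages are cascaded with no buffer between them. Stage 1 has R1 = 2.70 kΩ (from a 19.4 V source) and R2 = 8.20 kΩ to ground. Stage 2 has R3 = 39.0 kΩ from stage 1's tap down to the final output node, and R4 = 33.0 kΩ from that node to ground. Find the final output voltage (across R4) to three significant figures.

V_out ≈ 6.51 V

Stage 2 presents R3+R4 = 72.00 kΩ as a load on stage 1's tap.
Stage 1's lower leg becomes R2‖(R3+R4) = 7.362 kΩ, so V_mid = 19.4 × 7.362/10.06 = 14.19 V.
Stage 2 is itself unloaded: V_out = V_mid × R4/(R3+R4) = 14.19 × 33.0/72.00 = 6.51 V.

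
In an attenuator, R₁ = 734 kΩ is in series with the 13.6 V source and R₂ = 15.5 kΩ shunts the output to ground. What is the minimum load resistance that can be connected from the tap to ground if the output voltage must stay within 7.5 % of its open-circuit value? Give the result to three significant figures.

R_L(min) ≈ 187 kΩ

Output resistance R_th = R₁‖R₂ = (734 × 15.5)/749.5 = 15.18 kΩ.
The fractional drop is R_th/(R_th + R_L); requiring this ≤ 0.0750 gives R_L ≥ R_th(1/0.0750 − 1) = 15.18 × 12.33 = 187 kΩ.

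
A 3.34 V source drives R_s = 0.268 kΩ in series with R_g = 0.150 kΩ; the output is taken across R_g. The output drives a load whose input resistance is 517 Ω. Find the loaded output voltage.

V_out ≈ 1.01 V

The load sits in parallel with R_g: R_g‖R_L = (150 × 517) / (150 + 517) = 116.3 Ω.
V_out = 3.34 × 116.3 / (268 + 116.3) = 3.34 × 116.3/384.3 = 1.01 V.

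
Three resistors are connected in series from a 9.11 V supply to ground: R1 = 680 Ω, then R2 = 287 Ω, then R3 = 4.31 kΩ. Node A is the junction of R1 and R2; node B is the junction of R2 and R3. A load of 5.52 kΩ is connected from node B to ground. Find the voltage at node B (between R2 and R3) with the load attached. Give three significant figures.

At node B, R3 is in parallel with the load: R3‖R_L = 2420 Ω.
Below node A the resistance is R2 + (R3‖R_L) = 2707 Ω, so V_A = 9.11 × 2707/3387 = 7.281 V.
Then V_B = V_A × (R3‖R_L)/(R2 + R3‖R_L) = 7.281 × 2420/2707 = 6.51 V.

V ≈ 6.51 V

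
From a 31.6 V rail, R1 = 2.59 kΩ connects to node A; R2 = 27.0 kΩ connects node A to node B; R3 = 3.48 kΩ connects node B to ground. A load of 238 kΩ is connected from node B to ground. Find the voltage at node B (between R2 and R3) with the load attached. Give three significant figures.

At node B, R3 is in parallel with the load: R3‖R_L = 3.430 kΩ.
Below node A the resistance is R2 + (R3‖R_L) = 30.43 kΩ, so V_A = 31.6 × 30.43/33.02 = 29.12 V.
Then V_B = V_A × (R3‖R_L)/(R2 + R3‖R_L) = 29.12 × 3.430/30.43 = 3.28 V.

V ≈ 3.28 V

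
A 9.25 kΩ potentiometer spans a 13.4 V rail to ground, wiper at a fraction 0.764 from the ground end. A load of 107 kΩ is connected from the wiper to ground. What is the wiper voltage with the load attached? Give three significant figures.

V ≈ 10.1 V

The wiper splits the pot into (1−α)R = 2.183 kΩ above and αR = 7.067 kΩ below.
Lower section ‖ load = 6.629 kΩ.
V_wiper = 13.4 × 6.629/(2.183 + 6.629) = 10.1 V.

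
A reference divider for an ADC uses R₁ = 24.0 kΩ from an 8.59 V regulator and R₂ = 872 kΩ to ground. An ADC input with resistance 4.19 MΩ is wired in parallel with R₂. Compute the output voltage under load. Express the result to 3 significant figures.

The load sits in parallel with R₂: R₂‖R_L = (872 × 4190) / (872 + 4190) = 721.8 kΩ.
V_out = 8.59 × 721.8 / (24.0 + 721.8) = 8.59 × 721.8/745.8 = 8.31 V.

V_out ≈ 8.31 V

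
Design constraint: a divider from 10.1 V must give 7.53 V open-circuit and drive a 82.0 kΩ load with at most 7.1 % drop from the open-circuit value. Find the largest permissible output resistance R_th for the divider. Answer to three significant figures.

Loading drop = R_th/(R_th + R_L) ≤ 0.0710, so R_th ≤ R_L · ε/(1−ε) = 82.0 kΩ × 0.0710/0.9290 = 6.27 kΩ.

R_th ≤ 6.27 kΩ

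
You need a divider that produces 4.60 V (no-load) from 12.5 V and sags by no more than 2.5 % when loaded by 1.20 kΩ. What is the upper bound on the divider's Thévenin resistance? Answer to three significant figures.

Loading drop = R_th/(R_th + R_L) ≤ 0.0250, so R_th ≤ R_L · ε/(1−ε) = 1.20 kΩ × 0.0250/0.9750 = 30.8 Ω.
(Any R1, R2 with R2/(R1+R2) = 0.368 and R1‖R2 ≤ 30.8 Ω will meet the spec.)

R_th ≤ 30.8 Ω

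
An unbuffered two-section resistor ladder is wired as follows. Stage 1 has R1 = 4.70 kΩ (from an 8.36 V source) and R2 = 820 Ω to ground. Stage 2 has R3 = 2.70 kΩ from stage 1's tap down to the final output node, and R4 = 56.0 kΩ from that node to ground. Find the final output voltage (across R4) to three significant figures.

Stage 2 presents R3+R4 = 58700 Ω as a load on stage 1's tap.
Stage 1's lower leg becomes R2‖(R3+R4) = 808.7 Ω, so V_mid = 8.36 × 808.7/5509 = 1.227 V.
Stage 2 is itself unloaded: V_out = V_mid × R4/(R3+R4) = 1.227 × 56000/58700 = 1.17 V.

V_out ≈ 1.17 V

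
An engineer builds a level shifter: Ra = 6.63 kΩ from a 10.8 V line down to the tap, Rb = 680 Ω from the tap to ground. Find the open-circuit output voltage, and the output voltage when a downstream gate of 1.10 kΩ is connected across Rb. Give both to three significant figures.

Open-circuit: V = 10.8 × 680/(6630 + 680) = 1.00 V.
With the load, Rb becomes Rb‖R_L = 420.2 Ω, so V = 10.8 × 420.2/7050 = 0.644 V.

Unloaded: 1.00 V; loaded: 0.644 V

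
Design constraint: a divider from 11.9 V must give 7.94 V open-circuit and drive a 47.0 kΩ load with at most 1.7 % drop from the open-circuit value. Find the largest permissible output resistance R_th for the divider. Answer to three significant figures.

Loading drop = R_th/(R_th + R_L) ≤ 0.0170, so R_th ≤ R_L · ε/(1−ε) = 47.0 kΩ × 0.0170/0.9830 = 813 Ω.
(Any R1, R2 with R2/(R1+R2) = 0.667 and R1‖R2 ≤ 813 Ω will meet the spec.)

R_th ≤ 813 Ω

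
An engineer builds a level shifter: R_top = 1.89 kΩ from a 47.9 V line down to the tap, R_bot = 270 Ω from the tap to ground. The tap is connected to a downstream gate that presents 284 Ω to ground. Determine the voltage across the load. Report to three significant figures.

V_out ≈ 3.27 V

The load sits in parallel with R_bot: R_bot‖R_L = (270 × 284) / (270 + 284) = 138.4 Ω.
V_out = 47.9 × 138.4 / (1890 + 138.4) = 47.9 × 138.4/2028 = 3.27 V.
(Unloaded it would have been 5.99 V.)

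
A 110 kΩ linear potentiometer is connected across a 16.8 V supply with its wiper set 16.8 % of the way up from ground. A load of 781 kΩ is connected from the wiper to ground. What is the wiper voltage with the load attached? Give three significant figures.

The wiper splits the pot into (1−α)R = 91.52 kΩ above and αR = 18.48 kΩ below.
Lower section ‖ load = 18.05 kΩ.
V_wiper = 16.8 × 18.05/(91.52 + 18.05) = 2.77 V.

V ≈ 2.77 V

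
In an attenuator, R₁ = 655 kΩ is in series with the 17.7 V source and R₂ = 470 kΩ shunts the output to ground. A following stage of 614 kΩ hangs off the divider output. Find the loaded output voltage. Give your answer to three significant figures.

V_out ≈ 5.12 V

The load sits in parallel with R₂: R₂‖R_L = (470 × 614) / (470 + 614) = 266.2 kΩ.
V_out = 17.7 × 266.2 / (655 + 266.2) = 17.7 × 266.2/921.2 = 5.12 V.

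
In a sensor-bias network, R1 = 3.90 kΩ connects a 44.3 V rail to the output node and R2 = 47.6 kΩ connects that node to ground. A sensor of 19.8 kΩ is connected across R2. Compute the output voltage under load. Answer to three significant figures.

The load sits in parallel with R2: R2‖R_L = (47.6 × 19.8) / (47.6 + 19.8) = 13.98 kΩ.
V_out = 44.3 × 13.98 / (3.90 + 13.98) = 44.3 × 13.98/17.88 = 34.6 V.
(Unloaded it would have been 40.9 V.)

V_out ≈ 34.6 V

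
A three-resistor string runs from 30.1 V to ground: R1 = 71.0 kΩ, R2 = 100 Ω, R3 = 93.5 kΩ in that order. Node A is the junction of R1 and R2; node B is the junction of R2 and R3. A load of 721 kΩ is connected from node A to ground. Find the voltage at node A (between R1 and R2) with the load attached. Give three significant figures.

Below node A the series string R2+R3 = 93600 Ω sits in parallel with the 721000 Ω load: 82850 Ω.
V_A = 30.1 × 82850/(71000 + 82850) = 16.2 V.

V ≈ 16.2 V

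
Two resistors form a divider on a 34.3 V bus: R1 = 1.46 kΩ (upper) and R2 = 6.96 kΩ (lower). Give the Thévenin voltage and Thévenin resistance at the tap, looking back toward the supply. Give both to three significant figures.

V_th = 28.4 V, R_th = 1.21 kΩ

V_th is the open-circuit tap voltage: 34.3 × 6.96/(1.46 + 6.96) = 28.4 V.
With the supply zeroed, R1 and R2 appear in parallel from the tap: R_th = R1‖R2 = (1.46 × 6.96)/8.420 = 1.21 kΩ.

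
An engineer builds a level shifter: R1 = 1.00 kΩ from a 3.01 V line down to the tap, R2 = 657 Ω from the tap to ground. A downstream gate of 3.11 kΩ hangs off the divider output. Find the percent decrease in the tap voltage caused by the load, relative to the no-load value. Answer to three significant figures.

11.3 %

The divider's output (Thévenin) resistance is R1‖R2 = 396.5 Ω.
Fractional drop under load = R_th/(R_th + R_L) = 396.5 / (396.5 + 3110) = 0.1131.
So the output falls by 11.3 %.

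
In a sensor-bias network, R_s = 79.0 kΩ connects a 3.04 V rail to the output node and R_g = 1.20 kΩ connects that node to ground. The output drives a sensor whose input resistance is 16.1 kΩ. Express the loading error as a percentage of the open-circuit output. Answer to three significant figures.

6.84 %

The divider's output (Thévenin) resistance is R_s‖R_g = 1.182 kΩ.
Fractional drop under load = R_th/(R_th + R_L) = 1.182 / (1.182 + 16.1) = 0.06840.
So the output falls by 6.84 %.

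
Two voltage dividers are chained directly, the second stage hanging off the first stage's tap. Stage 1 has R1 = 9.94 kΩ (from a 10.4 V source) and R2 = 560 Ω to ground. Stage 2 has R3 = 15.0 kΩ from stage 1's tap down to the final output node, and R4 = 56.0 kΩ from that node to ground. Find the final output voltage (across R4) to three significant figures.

V_out ≈ 0.434 V

Stage 2 presents R3+R4 = 71000 Ω as a load on stage 1's tap.
Stage 1's lower leg becomes R2‖(R3+R4) = 555.6 Ω, so V_mid = 10.4 × 555.6/10500 = 0.5506 V.
Stage 2 is itself unloaded: V_out = V_mid × R4/(R3+R4) = 0.5506 × 56000/71000 = 0.434 V.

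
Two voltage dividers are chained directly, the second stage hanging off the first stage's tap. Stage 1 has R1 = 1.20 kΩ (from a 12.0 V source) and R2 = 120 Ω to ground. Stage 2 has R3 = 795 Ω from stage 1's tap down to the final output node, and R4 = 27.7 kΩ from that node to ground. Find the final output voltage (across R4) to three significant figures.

V_out ≈ 1.06 V

Stage 2 presents R3+R4 = 28500 Ω as a load on stage 1's tap.
Stage 1's lower leg becomes R2‖(R3+R4) = 119.5 Ω, so V_mid = 12.0 × 119.5/1319 = 1.087 V.
Stage 2 is itself unloaded: V_out = V_mid × R4/(R3+R4) = 1.087 × 27700/28500 = 1.06 V.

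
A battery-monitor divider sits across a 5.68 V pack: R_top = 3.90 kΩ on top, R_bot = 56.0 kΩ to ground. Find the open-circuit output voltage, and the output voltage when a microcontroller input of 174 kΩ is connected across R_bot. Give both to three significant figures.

Unloaded: 5.31 V; loaded: 5.20 V

Open-circuit: V = 5.68 × 56.0/(3.90 + 56.0) = 5.31 V.
With the load, R_bot becomes R_bot‖R_L = 42.37 kΩ, so V = 5.68 × 42.37/46.27 = 5.20 V.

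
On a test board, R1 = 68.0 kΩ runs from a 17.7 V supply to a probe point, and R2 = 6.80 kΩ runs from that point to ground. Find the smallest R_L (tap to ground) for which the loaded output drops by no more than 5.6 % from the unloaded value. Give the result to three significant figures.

Output resistance R_th = R1‖R2 = (68.0 × 6.80)/74.80 = 6.182 kΩ.
The fractional drop is R_th/(R_th + R_L); requiring this ≤ 0.0560 gives R_L ≥ R_th(1/0.0560 − 1) = 6.182 × 16.86 = 104 kΩ.

R_L(min) ≈ 104 kΩ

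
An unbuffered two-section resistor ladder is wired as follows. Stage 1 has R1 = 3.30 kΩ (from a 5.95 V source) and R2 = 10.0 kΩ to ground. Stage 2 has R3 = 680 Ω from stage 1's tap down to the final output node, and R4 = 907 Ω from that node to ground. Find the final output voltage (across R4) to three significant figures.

V_out ≈ 0.997 V

Stage 2 presents R3+R4 = 1587 Ω as a load on stage 1's tap.
Stage 1's lower leg becomes R2‖(R3+R4) = 1370 Ω, so V_mid = 5.95 × 1370/4670 = 1.745 V.
Stage 2 is itself unloaded: V_out = V_mid × R4/(R3+R4) = 1.745 × 907/1587 = 0.997 V.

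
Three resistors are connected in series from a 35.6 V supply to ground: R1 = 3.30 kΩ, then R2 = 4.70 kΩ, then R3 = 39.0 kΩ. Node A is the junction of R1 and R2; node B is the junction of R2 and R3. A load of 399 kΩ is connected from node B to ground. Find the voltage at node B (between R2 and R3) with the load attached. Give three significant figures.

V ≈ 29.1 V

At node B, R3 is in parallel with the load: R3‖R_L = 35.53 kΩ.
Below node A the resistance is R2 + (R3‖R_L) = 40.23 kΩ, so V_A = 35.6 × 40.23/43.53 = 32.90 V.
Then V_B = V_A × (R3‖R_L)/(R2 + R3‖R_L) = 32.90 × 35.53/40.23 = 29.1 V.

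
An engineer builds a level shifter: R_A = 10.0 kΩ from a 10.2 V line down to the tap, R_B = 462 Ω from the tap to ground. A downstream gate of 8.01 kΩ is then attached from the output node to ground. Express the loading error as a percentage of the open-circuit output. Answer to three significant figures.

5.23 %

The divider's output (Thévenin) resistance is R_A‖R_B = 441.6 Ω.
Fractional drop under load = R_th/(R_th + R_L) = 441.6 / (441.6 + 8010) = 0.05225.
So the output falls by 5.23 %.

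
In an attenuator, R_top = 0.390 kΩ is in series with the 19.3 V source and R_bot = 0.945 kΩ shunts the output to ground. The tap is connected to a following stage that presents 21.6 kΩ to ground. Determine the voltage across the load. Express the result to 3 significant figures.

V_out ≈ 13.5 V

The load sits in parallel with R_bot: R_bot‖R_L = (945 × 21600) / (945 + 21600) = 905.4 Ω.
V_out = 19.3 × 905.4 / (390 + 905.4) = 19.3 × 905.4/1295 = 13.5 V.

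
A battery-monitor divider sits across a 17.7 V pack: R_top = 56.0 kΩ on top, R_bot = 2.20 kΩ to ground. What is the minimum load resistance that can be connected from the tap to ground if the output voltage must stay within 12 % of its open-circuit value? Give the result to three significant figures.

R_L(min) ≈ 15.5 kΩ

Output resistance R_th = R_top‖R_bot = (56.0 × 2.20)/58.20 = 2.117 kΩ.
The fractional drop is R_th/(R_th + R_L); requiring this ≤ 0.120 gives R_L ≥ R_th(1/0.120 − 1) = 2.117 × 7.333 = 15.5 kΩ.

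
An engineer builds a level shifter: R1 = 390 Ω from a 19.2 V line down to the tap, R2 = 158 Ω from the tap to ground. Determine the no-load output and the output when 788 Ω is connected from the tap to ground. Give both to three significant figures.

Open-circuit: V = 19.2 × 158/(390 + 158) = 5.54 V.
With the load, R2 becomes R2‖R_L = 131.6 Ω, so V = 19.2 × 131.6/521.6 = 4.84 V.

Unloaded: 5.54 V; loaded: 4.84 V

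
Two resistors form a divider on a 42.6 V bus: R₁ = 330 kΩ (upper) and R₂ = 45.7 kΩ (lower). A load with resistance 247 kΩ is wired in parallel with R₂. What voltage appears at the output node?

The load sits in parallel with R₂: R₂‖R_L = (45.7 × 247) / (45.7 + 247) = 38.56 kΩ.
V_out = 42.6 × 38.56 / (330 + 38.56) = 42.6 × 38.56/368.6 = 4.46 V.
(Unloaded it would have been 5.18 V.)

V_out ≈ 4.46 V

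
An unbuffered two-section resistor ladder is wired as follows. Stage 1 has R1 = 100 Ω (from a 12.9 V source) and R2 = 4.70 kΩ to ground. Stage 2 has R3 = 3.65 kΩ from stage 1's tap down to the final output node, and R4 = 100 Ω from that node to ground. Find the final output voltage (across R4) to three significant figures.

V_out ≈ 0.328 V

Stage 2 presents R3+R4 = 3750 Ω as a load on stage 1's tap.
Stage 1's lower leg becomes R2‖(R3+R4) = 2086 Ω, so V_mid = 12.9 × 2086/2186 = 12.31 V.
Stage 2 is itself unloaded: V_out = V_mid × R4/(R3+R4) = 12.31 × 100/3750 = 0.328 V.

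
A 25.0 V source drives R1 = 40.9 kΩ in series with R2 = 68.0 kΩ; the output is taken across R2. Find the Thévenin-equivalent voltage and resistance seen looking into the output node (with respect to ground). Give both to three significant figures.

V_th = 15.6 V, R_th = 25.5 kΩ

V_th is the open-circuit tap voltage: 25.0 × 68.0/(40.9 + 68.0) = 15.6 V.
With the supply zeroed, R1 and R2 appear in parallel from the tap: R_th = R1‖R2 = (40.9 × 68.0)/108.9 = 25.5 kΩ.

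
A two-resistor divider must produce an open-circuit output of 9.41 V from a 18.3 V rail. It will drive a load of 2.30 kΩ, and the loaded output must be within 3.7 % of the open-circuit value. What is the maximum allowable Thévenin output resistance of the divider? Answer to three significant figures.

R_th ≤ 88.4 Ω

Loading drop = R_th/(R_th + R_L) ≤ 0.0370, so R_th ≤ R_L · ε/(1−ε) = 2.30 kΩ × 0.0370/0.9630 = 88.4 Ω.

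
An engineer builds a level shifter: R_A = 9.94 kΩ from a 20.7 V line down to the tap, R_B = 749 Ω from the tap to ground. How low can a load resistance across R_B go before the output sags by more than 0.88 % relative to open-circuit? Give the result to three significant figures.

Output resistance R_th = R_A‖R_B = (9940 × 749)/10690 = 696.5 Ω.
The fractional drop is R_th/(R_th + R_L); requiring this ≤ 0.00880 gives R_L ≥ R_th(1/0.00880 − 1) = 696.5 × 112.6 = 78.5 kΩ.

R_L(min) ≈ 78.5 kΩ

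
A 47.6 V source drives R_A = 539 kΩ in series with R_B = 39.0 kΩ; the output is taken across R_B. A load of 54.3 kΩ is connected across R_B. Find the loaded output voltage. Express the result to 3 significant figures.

V_out ≈ 1.92 V

The load sits in parallel with R_B: R_B‖R_L = (39.0 × 54.3) / (39.0 + 54.3) = 22.70 kΩ.
V_out = 47.6 × 22.70 / (539 + 22.70) = 47.6 × 22.70/561.7 = 1.92 V.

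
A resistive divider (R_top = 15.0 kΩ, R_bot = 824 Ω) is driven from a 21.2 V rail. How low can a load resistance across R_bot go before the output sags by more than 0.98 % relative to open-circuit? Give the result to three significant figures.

R_L(min) ≈ 78.9 kΩ

Output resistance R_th = R_top‖R_bot = (15000 × 824)/15820 = 781.1 Ω.
The fractional drop is R_th/(R_th + R_L); requiring this ≤ 0.00980 gives R_L ≥ R_th(1/0.00980 − 1) = 781.1 × 101.0 = 78.9 kΩ.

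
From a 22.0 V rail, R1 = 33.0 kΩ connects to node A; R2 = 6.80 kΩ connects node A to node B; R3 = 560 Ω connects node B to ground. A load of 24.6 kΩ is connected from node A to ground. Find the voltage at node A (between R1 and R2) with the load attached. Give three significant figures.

V ≈ 3.22 V

Below node A the series string R2+R3 = 7360 Ω sits in parallel with the 24600 Ω load: 5665 Ω.
V_A = 22.0 × 5665/(33000 + 5665) = 3.22 V.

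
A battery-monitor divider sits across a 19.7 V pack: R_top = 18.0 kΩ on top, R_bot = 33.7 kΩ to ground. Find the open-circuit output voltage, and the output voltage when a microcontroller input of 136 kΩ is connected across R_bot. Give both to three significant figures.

Unloaded: 12.8 V; loaded: 11.8 V

Open-circuit: V = 19.7 × 33.7/(18.0 + 33.7) = 12.8 V.
With the load, R_bot becomes R_bot‖R_L = 27.01 kΩ, so V = 19.7 × 27.01/45.01 = 11.8 V.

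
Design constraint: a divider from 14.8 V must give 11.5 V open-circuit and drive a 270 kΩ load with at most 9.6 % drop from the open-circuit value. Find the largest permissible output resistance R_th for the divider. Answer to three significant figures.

R_th ≤ 28.7 kΩ

Loading drop = R_th/(R_th + R_L) ≤ 0.0960, so R_th ≤ R_L · ε/(1−ε) = 270 kΩ × 0.0960/0.9040 = 28.7 kΩ.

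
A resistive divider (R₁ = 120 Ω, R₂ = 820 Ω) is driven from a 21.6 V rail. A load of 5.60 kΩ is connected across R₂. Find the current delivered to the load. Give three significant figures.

I_L ≈ 3.30 mA

R₂‖R_L = 715.3 Ω; V_out = 21.6 × 715.3/835.3 = 18.50 V.
I_L = V_out / R_L = 18.50 / 5.60 kΩ = 3.30 mA.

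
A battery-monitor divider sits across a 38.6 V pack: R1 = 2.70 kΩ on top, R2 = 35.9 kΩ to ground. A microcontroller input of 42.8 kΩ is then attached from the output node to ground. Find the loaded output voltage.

The load sits in parallel with R2: R2‖R_L = (35.9 × 42.8) / (35.9 + 42.8) = 19.52 kΩ.
V_out = 38.6 × 19.52 / (2.70 + 19.52) = 38.6 × 19.52/22.22 = 33.9 V.
(Unloaded it would have been 35.9 V.)

V_out ≈ 33.9 V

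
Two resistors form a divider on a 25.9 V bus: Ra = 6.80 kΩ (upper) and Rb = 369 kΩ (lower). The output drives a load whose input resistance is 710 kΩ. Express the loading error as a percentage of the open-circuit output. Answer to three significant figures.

The divider's output (Thévenin) resistance is Ra‖Rb = 6.677 kΩ.
Fractional drop under load = R_th/(R_th + R_L) = 6.677 / (6.677 + 710) = 0.009317.
So the output falls by 0.932 %.

0.932 %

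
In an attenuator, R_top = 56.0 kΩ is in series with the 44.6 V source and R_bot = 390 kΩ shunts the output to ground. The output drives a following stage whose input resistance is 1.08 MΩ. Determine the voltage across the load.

The load sits in parallel with R_bot: R_bot‖R_L = (390 × 1080) / (390 + 1080) = 286.5 kΩ.
V_out = 44.6 × 286.5 / (56.0 + 286.5) = 44.6 × 286.5/342.5 = 37.3 V.

V_out ≈ 37.3 V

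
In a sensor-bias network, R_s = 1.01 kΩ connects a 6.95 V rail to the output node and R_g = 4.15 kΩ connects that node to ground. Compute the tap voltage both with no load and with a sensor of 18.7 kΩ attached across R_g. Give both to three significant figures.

Unloaded: 5.59 V; loaded: 5.36 V

Open-circuit: V = 6.95 × 4.15/(1.01 + 4.15) = 5.59 V.
With the load, R_g becomes R_g‖R_L = 3.396 kΩ, so V = 6.95 × 3.396/4.406 = 5.36 V.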